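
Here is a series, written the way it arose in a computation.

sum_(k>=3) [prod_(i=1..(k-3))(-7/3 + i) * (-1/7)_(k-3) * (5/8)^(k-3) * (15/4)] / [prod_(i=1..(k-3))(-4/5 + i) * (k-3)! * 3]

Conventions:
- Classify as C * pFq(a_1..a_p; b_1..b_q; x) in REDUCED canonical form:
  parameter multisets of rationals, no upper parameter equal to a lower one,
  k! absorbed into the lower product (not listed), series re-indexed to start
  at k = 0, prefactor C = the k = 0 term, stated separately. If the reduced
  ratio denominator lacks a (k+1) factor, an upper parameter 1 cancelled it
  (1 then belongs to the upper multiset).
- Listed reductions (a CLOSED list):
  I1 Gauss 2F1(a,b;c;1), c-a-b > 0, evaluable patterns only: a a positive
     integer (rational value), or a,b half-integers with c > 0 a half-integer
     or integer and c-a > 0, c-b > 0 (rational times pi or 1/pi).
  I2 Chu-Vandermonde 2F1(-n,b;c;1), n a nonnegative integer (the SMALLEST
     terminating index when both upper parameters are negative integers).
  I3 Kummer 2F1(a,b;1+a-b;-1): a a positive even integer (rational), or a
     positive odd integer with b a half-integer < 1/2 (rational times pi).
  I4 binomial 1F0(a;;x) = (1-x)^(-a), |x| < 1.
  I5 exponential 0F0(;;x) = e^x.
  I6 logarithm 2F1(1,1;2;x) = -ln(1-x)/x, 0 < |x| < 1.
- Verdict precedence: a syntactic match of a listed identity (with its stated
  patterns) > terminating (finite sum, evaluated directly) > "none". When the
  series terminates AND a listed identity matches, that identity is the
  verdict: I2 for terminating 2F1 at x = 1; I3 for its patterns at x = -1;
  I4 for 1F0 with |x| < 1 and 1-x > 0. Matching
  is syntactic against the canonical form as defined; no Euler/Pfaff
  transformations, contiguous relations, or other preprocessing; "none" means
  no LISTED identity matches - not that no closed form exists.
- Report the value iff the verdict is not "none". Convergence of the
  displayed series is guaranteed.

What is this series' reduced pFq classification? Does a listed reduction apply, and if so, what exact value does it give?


With C = 5/4: the canonical form is 2F1(-4/3, -1/7; 1/5; 5/8). Verdict: none - this 2F1 at x = 5/8 matches no listed pattern, and upper {-4/3, -1/7} holds no stopper.

Structural cue: with t_0 = 5/4, the constant factors (prefactor 5/4) combine into one prefactor.
Consecutive-term ratio: r(k) = (5/8) * (k-4/3) (k-1/7) / [(k+1/5) (k+1)] ; factor over Q: parameters, x = (5/8), and C = 5/4.


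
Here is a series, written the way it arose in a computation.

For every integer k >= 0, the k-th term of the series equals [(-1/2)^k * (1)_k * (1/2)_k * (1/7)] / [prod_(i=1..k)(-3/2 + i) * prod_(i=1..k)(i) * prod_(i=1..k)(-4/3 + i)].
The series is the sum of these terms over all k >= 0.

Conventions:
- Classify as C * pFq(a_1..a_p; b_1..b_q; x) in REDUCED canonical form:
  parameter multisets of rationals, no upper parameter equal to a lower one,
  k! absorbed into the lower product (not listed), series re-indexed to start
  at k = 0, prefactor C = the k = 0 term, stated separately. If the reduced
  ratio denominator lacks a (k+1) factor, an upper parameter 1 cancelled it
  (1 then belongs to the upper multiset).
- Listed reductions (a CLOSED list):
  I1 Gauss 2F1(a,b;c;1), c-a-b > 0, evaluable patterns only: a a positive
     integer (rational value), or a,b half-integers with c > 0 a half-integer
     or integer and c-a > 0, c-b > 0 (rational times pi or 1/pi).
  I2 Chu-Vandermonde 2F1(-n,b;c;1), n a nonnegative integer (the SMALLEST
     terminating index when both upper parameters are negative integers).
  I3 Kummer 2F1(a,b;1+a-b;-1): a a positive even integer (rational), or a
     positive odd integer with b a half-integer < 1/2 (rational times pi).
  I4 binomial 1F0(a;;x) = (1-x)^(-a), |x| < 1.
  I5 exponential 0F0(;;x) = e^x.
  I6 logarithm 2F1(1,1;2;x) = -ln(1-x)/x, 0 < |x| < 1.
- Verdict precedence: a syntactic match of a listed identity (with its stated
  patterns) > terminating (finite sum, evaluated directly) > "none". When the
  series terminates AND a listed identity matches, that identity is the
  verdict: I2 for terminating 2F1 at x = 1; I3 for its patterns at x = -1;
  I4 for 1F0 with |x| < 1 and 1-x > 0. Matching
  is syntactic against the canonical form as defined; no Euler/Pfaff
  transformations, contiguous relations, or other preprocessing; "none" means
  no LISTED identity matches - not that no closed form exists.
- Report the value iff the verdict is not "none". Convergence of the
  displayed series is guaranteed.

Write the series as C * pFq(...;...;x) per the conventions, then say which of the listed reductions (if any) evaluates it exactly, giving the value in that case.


With C = 1/7: the canonical form is 2F2(1/2, 1; -1/2, -1/3; -1/2). Verdict: no listed reduction: x = -1/2 and upper {1/2, 1} fail every I1-I6 pattern.

First insight: from the first term 1/7: the lower running product (prefactor 1/7) is a rising factorial.
Step ratio: r(k) = (-1/2) * (k+1/2) (k+1) / [(k-1/2) (k-1/3) (k+1)] ; factor over Q: parameters, x = (-1/2), and C = 1/7.


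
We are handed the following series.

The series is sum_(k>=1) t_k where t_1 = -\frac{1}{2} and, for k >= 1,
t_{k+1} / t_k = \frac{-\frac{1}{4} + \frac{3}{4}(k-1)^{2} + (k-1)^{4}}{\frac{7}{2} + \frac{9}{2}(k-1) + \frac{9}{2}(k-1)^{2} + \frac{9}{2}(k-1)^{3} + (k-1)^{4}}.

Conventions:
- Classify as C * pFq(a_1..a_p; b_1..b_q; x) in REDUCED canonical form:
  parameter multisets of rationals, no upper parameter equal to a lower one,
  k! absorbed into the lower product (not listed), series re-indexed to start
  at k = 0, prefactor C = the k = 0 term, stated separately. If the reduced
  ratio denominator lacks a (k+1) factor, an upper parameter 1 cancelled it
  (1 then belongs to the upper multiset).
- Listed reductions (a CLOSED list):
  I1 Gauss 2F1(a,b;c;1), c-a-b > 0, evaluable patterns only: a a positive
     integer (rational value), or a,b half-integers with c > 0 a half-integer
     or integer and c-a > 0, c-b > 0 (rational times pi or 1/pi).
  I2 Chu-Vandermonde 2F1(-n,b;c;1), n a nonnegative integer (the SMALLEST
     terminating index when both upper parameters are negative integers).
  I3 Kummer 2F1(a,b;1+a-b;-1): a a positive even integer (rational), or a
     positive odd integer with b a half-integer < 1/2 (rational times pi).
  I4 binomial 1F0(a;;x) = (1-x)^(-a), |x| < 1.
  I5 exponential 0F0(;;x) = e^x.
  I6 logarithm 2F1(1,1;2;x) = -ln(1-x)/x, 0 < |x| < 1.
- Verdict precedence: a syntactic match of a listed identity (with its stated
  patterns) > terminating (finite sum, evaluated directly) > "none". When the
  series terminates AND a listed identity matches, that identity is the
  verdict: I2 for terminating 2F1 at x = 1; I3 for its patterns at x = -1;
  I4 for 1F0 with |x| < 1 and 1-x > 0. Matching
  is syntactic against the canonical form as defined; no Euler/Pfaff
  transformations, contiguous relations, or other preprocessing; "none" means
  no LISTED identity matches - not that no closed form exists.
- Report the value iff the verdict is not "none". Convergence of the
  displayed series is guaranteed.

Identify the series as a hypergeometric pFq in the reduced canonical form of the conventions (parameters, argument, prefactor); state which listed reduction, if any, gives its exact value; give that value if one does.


Key observation: x = 1 and factor the ratio over Q (C = -1/2, x = 1): negated roots = parameters.
Term ratio: r(k) = 1 * (k-\frac{1}{2}) (k+\frac{1}{2}) / [(k+\frac{7}{2}) (k+1)] - rational in k, leading ratio 1; with t_0 = -\frac{1}{2}, classification follows.

This is -\frac{1}{2} * 2F1(-\frac{1}{2}, \frac{1}{2}; \frac{7}{2}; 1) in reduced canonical form. Verdict at x = 1: Gauss (I1, half-integer pattern) matches (x = 1; upper {-\frac{1}{2}, \frac{1}{2}} half-integers, c = \frac{7}{2} in the evaluable pattern). Value: \left(-\frac{75}{512}\right) \cdot \pi.


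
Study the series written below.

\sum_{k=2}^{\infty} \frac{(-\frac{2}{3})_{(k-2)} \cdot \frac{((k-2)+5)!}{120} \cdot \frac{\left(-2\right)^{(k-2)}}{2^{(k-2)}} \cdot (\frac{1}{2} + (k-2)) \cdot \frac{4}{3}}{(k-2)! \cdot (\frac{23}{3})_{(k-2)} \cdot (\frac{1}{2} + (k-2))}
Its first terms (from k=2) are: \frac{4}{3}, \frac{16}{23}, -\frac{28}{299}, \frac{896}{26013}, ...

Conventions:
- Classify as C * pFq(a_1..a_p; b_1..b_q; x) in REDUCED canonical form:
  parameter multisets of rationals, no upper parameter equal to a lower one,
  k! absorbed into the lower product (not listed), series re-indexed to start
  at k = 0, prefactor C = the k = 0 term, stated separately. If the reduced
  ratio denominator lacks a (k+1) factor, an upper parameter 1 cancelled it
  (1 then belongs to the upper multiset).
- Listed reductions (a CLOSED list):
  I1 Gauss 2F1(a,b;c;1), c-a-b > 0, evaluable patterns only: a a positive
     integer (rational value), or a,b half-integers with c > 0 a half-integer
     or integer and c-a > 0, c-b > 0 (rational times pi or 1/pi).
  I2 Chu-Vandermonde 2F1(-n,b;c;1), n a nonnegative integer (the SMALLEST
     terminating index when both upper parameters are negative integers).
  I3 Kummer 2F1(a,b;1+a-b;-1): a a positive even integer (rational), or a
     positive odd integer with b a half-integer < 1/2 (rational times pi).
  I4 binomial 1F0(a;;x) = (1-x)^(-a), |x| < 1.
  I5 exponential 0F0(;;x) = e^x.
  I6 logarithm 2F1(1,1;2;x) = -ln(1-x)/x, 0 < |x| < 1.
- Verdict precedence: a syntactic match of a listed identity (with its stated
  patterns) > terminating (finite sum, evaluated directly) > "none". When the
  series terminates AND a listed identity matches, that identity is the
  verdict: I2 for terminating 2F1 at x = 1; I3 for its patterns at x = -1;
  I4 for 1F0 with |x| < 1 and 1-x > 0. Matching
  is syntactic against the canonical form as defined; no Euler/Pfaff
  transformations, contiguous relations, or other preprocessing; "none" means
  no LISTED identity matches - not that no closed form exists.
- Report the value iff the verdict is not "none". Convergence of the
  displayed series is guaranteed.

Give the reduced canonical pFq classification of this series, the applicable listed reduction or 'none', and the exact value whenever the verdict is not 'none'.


Classification (C = \frac{4}{3}): 2F1 with upper {-\frac{2}{3}, 6}, lower {\frac{23}{3}}, argument x = -1. Verdict (x = -1): Kummer (I3) applies (x = -1; c = \frac{23}{3} equals 1+a-b for upper {-\frac{2}{3}, 6}: listed pattern). Hence: \frac{476}{243}.

Key step: x = -1 and the factorial ratio (C = 4/3, x = -1) (k+a-1)!/(a-1)! is a rising factorial (a)_k.
Term ratio: r(k) = -1 * (k-\frac{2}{3}) (k+6) / [(k+\frac{23}{3}) (k+1)] - rational in k. x = -1; t_0 = \frac{4}{3}; negate the roots.


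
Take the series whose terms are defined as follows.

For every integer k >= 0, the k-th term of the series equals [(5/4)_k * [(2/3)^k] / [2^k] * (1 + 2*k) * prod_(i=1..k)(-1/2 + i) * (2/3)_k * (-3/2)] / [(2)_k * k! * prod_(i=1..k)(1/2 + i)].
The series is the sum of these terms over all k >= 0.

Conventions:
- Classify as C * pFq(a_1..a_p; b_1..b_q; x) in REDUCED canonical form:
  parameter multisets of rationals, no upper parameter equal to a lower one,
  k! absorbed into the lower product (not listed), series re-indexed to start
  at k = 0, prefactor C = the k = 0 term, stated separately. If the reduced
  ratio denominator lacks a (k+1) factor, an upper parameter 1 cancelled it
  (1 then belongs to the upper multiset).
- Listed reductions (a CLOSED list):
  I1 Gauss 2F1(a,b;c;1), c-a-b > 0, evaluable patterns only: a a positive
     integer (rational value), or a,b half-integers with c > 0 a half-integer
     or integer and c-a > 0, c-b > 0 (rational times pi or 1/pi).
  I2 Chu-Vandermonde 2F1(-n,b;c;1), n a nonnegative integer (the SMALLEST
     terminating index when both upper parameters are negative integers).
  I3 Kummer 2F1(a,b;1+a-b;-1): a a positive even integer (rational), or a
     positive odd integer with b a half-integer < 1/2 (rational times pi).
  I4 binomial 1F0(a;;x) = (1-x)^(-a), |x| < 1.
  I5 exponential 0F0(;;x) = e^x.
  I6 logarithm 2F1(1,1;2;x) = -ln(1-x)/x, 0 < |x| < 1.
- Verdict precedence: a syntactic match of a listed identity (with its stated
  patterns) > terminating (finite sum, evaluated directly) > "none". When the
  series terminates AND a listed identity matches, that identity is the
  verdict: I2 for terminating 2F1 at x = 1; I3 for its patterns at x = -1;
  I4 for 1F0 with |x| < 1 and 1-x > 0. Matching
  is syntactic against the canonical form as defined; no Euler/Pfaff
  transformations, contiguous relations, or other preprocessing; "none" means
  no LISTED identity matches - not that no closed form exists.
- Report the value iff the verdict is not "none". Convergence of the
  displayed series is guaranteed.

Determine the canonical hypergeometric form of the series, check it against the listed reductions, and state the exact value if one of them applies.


With C = -3/2: the canonical form is 2F1(2/3, 5/4; 2; 1/3). Verdict: none. No listed pattern accepts 2F1(2/3, 5/4; 2; 1/3).

The tell: t_0 being -3/2, the parameter 3/2 appears in both the upper and lower lists and cancels.
Term ratio: r(k) = (1/3) * (k+2/3) (k+5/4) / [(k+2) (k+1)] ; factor over Q: parameters, x = (1/3), and C = -3/2.


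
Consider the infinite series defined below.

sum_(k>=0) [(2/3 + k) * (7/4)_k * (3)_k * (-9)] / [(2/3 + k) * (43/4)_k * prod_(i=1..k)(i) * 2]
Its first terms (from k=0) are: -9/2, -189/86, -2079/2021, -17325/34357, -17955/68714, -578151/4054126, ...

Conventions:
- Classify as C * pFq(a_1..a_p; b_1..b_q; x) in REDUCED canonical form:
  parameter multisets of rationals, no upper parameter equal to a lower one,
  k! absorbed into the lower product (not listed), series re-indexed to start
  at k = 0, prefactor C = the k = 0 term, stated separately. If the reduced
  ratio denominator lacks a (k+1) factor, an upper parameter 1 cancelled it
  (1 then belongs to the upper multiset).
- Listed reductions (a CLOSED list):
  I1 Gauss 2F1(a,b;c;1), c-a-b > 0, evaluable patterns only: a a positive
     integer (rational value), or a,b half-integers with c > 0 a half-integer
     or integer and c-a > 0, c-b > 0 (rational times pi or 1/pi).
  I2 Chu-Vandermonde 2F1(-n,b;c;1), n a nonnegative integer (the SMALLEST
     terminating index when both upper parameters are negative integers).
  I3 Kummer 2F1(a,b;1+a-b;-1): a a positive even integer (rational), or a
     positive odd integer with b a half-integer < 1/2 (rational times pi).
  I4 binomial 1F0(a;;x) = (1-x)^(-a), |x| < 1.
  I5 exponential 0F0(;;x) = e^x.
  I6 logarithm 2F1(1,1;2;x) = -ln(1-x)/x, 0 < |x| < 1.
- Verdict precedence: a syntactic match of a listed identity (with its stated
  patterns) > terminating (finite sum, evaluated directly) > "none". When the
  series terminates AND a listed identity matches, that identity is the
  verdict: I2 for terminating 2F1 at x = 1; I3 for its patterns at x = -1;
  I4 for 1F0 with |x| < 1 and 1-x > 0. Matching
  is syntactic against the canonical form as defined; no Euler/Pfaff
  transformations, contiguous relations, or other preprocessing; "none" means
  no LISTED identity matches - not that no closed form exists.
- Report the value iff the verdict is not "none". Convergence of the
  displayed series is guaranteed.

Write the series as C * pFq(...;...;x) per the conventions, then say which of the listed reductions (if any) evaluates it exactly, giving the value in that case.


At argument 1: a 2F1 with upper {7/4, 3}, lower {43/4}, scaled by C = -9/2. Verdict (x = 1): Gauss (I1, integer-parameter pattern) applies (x = 1: the Gamma ratio telescopes since c-a-b = 6 > 0 and a = 3 in Z>0). Its exact value is -18135/2048.

The tell: with t_0 = -9/2, the product of the first k integers (C = -9/2, x = 1) is k!.
Ratio: r(k) = 1 * (k+7/4) (k+3) / [(k+43/4) (k+1)] - rational in k. x = 1; t_0 = -9/2; negate the roots.


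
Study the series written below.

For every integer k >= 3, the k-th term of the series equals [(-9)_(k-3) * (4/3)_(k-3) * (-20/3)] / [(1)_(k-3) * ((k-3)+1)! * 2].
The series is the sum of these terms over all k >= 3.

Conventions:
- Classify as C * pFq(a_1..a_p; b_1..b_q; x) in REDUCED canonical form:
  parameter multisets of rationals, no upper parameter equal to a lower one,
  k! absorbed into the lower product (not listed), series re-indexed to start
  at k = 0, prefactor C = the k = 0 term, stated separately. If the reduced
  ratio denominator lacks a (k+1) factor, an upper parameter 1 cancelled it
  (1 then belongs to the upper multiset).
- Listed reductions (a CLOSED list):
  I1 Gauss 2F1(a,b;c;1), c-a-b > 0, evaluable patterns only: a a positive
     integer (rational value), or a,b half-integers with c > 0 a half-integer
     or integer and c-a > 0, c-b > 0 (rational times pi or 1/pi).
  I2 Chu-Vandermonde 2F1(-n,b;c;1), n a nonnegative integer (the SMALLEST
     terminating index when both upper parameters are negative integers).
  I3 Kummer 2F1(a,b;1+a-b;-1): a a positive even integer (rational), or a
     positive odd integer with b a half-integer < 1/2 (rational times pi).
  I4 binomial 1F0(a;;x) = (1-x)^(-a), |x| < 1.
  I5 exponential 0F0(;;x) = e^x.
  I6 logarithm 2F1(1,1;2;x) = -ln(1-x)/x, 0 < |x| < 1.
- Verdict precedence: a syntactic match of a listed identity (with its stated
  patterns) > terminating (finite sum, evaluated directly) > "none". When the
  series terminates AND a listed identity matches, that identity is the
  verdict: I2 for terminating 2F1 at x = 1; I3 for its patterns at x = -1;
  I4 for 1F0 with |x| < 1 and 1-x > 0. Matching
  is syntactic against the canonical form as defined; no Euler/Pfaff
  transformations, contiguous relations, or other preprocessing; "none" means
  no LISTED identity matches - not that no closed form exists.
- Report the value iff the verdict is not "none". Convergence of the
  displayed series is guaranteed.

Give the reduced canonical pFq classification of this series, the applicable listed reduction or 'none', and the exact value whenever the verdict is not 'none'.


x = 1 here; the reduced form reads 2F1, upper {-9, 4/3}, lower {2}, C = -10/3. Verdict (x = 1): Chu-Vandermonde (I2) applies (terminating 2F1 at x = 1 with n = 9, b = 4/3, c = 2). Sum: -559130/4782969.

First insight: with t_0 = -10/3, (1)_k (C = -10/3) is k! itself.
Term ratio: r(k) = 1 * (k-9) (k+4/3) / [(k+2) (k+1)] ; factor over Q: parameters, x = 1, and C = -10/3.


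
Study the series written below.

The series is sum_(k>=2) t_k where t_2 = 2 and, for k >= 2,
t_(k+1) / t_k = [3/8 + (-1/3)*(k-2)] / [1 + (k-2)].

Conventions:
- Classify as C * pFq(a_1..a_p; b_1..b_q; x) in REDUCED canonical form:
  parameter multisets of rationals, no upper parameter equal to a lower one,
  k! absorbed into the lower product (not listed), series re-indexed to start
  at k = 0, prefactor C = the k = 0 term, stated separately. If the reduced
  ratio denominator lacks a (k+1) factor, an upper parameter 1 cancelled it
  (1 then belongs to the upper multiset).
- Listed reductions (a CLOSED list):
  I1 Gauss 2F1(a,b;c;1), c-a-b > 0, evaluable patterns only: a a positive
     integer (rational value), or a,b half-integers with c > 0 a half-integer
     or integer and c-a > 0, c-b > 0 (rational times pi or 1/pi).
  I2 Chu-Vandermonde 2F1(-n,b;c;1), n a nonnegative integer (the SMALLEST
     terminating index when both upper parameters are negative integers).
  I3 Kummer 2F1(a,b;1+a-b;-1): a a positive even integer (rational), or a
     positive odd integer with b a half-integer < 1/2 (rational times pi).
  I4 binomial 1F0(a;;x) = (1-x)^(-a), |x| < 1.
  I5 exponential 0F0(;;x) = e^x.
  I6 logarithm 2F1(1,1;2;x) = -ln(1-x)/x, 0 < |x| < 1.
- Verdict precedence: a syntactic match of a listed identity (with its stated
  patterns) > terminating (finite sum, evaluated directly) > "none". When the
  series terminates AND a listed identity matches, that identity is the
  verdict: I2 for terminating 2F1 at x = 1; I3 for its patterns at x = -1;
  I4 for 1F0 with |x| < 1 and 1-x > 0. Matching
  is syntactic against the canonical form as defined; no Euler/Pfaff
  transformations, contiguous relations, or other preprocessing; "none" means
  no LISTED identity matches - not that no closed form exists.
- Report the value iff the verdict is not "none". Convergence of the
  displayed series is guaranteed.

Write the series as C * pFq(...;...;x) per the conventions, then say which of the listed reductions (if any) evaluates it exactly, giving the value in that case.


Canonical form: C = 2 times 1F0 with upper {-9/8}, lower {-}, x = -1/3. Verdict: the I4 binomial reduction fires (the 1F0 binomial series: exponent 9/8, x = -1/3). Value: 2 * (4/3)^(9/8).

The tell: with t_0 = 2, the expanded ratio factors over Q; C = 2, x = -1/3, roots give parameters.
Ratio: r(k) = (-1/3) * (k-9/8) / [(k+1)] - rational in k, leading ratio (-1/3); with t_0 = 2, classification follows.


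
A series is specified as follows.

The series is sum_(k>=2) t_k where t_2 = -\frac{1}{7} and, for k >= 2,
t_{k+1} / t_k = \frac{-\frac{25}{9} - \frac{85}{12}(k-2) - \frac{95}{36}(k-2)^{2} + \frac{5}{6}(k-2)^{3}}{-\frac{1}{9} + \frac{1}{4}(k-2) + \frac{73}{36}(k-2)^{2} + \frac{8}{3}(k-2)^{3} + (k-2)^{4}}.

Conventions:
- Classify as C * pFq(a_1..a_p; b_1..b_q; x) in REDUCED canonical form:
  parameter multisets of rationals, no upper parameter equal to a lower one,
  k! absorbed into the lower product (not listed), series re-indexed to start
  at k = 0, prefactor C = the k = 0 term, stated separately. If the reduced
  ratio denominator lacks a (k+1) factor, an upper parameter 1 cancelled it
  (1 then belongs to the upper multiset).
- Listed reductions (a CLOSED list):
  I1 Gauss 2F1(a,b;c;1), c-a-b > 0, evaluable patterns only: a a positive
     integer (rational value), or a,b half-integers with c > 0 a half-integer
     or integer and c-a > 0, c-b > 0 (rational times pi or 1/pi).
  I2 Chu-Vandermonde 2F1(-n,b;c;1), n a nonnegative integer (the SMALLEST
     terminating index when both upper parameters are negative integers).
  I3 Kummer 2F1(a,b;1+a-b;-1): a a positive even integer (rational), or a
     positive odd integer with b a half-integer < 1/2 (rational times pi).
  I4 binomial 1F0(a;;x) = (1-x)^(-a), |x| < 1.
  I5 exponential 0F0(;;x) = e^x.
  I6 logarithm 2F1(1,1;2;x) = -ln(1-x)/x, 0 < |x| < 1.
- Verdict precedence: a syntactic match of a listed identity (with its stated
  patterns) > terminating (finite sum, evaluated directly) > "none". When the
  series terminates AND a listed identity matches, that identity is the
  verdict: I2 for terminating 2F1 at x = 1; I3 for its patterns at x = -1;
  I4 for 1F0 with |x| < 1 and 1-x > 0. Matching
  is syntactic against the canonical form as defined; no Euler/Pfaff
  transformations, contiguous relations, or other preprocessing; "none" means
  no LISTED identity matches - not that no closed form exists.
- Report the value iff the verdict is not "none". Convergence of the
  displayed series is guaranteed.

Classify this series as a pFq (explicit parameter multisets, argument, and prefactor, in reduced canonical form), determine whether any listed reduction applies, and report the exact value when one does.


Key step: from the first term -\frac{1}{7}: roots of the ratio polynomials (C = -1/7) are the negated parameters.
Consecutive-term ratio: r(k) = \frac{5}{6} * (k-5) / [(k-\frac{1}{6}) (k+1)] ; factor over Q: parameters, x = \frac{5}{6}, and C = -\frac{1}{7}.

This is -\frac{1}{7} * 1F1(-5; -\frac{1}{6}; \frac{5}{6}) in reduced canonical form. Verdict: terminating - upper parameter -5 makes this a finite sum (last index 5), evaluated exactly. Exact value: \frac{19224}{30107}.


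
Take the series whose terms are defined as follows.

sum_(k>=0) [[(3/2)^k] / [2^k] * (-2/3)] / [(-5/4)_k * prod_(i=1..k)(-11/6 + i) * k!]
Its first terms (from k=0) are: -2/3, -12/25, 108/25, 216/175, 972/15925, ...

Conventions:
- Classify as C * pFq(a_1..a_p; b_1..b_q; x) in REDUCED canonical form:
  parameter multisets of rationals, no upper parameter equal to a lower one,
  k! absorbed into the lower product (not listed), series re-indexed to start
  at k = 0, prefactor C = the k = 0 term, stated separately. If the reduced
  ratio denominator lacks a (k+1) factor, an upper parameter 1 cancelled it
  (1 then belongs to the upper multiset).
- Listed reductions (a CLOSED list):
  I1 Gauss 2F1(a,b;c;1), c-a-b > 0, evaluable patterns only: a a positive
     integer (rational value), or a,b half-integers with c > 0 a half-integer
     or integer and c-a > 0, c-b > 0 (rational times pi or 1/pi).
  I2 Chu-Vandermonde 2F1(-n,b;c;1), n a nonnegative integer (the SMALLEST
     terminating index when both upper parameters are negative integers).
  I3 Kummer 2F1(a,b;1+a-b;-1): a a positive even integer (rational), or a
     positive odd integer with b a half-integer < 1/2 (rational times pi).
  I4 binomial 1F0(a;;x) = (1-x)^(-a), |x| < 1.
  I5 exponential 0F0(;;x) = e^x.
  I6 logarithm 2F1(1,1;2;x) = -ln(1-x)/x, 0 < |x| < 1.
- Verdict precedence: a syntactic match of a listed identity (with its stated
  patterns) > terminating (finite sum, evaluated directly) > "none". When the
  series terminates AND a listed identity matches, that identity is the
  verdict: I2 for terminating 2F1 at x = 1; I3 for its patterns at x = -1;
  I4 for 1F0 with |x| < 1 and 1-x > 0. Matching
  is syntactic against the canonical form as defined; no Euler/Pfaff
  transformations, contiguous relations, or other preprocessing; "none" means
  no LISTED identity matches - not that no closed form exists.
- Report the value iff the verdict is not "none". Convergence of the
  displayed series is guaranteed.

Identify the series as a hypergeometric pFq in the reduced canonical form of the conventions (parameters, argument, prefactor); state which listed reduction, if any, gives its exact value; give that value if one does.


Classification (C = -2/3): 0F2 with upper {-}, lower {-5/4, -5/6}, argument x = 3/4. Verdict: no listed reduction: x = 3/4 and upper {-} fail every I1-I6 pattern.

The tell: with t_0 = -2/3, the two k-th powers (C = -2/3, x = 3/4) combine into one argument.
Adjacent-term ratio: r(k) = (3/4) * 1 / [(k-5/4) (k-5/6) (k+1)] - poly over poly, x = (3/4) from leading terms; C = -2/3 at k = 0.


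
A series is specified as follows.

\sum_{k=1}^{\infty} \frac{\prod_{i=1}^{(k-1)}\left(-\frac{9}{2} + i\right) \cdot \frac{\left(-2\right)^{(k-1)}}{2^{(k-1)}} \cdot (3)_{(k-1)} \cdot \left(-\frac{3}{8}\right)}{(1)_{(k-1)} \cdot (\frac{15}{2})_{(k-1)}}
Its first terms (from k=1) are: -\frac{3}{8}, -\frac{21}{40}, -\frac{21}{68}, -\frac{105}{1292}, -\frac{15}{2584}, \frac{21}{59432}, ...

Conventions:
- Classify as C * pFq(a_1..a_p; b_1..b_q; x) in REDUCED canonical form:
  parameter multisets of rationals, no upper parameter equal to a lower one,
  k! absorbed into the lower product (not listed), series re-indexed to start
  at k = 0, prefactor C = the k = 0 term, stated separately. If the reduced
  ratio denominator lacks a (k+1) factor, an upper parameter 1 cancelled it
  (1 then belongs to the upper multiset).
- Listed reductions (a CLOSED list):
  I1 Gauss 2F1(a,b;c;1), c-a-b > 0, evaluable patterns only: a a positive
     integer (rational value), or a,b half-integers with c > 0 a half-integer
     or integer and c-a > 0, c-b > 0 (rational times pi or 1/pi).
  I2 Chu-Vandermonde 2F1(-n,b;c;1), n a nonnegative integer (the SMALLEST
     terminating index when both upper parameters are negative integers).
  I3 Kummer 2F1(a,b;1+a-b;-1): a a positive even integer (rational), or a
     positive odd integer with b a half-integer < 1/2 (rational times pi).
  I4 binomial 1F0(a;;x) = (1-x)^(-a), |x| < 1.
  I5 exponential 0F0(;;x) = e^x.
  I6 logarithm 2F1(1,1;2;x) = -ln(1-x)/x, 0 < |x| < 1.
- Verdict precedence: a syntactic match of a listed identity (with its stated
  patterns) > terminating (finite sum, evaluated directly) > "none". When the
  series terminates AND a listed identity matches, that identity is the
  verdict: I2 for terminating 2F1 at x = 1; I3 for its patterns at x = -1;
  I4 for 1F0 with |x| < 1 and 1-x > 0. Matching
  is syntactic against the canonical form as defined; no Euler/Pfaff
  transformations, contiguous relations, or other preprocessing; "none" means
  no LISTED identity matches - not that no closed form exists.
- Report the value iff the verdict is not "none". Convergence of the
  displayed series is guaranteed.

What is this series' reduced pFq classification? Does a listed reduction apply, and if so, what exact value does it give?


This is -\frac{3}{8} * 2F1(-\frac{7}{2}, 3; \frac{15}{2}; -1) in reduced canonical form. Verdict (x = -1): the Kummer evaluation I3 applies (x = -1; c = \frac{15}{2} equals 1+a-b for upper {-\frac{7}{2}, 3}: listed pattern). Its exact value is \left(-\frac{27027}{65536}\right) \cdot \pi.

First insight: x = -1 and the running product (prefactor -3/8) telescopes to a rising factorial.
Consecutive-term ratio: r(k) = -1 * (k-\frac{7}{2}) (k+3) / [(k+\frac{15}{2}) (k+1)] - rational in k, leading ratio -1; with t_0 = -\frac{3}{8}, classification follows.


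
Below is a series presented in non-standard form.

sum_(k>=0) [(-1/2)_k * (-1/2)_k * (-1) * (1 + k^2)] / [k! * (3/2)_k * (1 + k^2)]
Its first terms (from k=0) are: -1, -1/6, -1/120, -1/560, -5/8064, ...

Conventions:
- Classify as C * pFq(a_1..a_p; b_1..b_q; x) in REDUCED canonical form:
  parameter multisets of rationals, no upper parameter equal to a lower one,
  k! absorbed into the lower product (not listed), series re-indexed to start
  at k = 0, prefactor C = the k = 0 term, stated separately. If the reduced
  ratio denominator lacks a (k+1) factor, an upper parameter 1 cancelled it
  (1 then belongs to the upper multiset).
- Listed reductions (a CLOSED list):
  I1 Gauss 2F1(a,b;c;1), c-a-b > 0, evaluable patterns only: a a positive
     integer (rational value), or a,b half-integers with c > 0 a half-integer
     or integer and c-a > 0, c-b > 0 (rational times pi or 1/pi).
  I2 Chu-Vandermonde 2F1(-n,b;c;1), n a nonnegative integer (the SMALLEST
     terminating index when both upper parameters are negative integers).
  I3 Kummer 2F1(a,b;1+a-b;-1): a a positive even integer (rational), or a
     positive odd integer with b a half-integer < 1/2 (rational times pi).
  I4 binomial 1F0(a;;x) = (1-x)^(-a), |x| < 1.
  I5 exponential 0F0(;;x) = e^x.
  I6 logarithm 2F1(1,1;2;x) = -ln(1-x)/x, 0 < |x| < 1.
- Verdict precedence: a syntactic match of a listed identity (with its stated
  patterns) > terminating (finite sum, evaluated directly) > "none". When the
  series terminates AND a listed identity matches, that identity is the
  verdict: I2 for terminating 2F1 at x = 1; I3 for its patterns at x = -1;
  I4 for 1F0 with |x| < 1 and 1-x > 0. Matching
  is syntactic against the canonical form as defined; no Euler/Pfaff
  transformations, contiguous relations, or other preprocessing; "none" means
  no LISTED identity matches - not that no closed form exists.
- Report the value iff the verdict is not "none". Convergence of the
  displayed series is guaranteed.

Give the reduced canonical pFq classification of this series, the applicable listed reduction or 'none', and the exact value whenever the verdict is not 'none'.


This is -1 * 2F1(-1/2, -1/2; 3/2; 1) in reduced canonical form. Verdict: this is Gauss's theorem I1 (half-integer case) (x = 1; upper {-1/2, -1/2} half-integers, c = 3/2 in the evaluable pattern). Its exact value is (-3/8) * pi.

The tell: from the first term -1: striking the common factor k^2 + 1 reduces the term (C = -1, x = 1).
Term ratio: r(k) = 1 * (k-1/2) (k-1/2) / [(k+3/2) (k+1)] - poly over poly, x = 1 from leading terms; C = -1 at k = 0.


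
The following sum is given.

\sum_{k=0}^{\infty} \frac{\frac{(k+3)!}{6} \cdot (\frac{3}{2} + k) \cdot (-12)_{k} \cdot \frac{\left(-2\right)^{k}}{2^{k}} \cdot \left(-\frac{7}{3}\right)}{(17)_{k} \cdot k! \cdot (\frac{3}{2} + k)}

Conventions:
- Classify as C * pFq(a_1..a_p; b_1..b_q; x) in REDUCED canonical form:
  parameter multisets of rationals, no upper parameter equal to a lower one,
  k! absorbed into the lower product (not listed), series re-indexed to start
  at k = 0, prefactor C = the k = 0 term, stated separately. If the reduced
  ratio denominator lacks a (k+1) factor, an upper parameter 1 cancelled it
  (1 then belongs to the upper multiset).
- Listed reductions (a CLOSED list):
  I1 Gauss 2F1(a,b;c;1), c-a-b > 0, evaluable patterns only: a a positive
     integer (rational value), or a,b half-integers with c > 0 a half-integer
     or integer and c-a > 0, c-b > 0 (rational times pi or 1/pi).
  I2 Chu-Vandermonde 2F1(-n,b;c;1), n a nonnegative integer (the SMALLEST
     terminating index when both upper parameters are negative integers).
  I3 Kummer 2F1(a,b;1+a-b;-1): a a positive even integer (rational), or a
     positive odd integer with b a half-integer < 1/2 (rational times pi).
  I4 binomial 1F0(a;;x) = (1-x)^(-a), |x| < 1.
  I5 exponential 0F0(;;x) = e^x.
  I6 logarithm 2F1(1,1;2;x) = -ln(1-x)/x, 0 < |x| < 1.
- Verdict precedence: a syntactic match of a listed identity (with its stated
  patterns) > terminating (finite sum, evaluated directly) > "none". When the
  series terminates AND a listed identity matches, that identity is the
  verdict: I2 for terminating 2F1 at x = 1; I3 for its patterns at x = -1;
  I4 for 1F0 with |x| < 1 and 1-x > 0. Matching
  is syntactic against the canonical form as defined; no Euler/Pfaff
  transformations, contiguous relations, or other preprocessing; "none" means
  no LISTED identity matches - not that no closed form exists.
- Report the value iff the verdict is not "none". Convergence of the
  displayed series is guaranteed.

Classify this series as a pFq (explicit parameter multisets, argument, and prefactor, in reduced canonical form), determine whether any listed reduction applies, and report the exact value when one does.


x = -1 here; the reduced form reads 2F1, upper {-12, 4}, lower {17}, C = -\frac{7}{3}. Verdict: the Kummer evaluation I3 matches (x = -1; c = 17 equals 1+a-b for upper {-12, 4}: listed pattern). Exact value: -\frac{140}{3}.

Structural cue: x = -1 and the factor k + 3/2 cancels (top and bottom), leaving C = -7/3.
Ratio: r(k) = -1 * (k-12) (k+4) / [(k+17) (k+1)] - rational; roots negated = parameters, x = -1, C = -\frac{7}{3}.


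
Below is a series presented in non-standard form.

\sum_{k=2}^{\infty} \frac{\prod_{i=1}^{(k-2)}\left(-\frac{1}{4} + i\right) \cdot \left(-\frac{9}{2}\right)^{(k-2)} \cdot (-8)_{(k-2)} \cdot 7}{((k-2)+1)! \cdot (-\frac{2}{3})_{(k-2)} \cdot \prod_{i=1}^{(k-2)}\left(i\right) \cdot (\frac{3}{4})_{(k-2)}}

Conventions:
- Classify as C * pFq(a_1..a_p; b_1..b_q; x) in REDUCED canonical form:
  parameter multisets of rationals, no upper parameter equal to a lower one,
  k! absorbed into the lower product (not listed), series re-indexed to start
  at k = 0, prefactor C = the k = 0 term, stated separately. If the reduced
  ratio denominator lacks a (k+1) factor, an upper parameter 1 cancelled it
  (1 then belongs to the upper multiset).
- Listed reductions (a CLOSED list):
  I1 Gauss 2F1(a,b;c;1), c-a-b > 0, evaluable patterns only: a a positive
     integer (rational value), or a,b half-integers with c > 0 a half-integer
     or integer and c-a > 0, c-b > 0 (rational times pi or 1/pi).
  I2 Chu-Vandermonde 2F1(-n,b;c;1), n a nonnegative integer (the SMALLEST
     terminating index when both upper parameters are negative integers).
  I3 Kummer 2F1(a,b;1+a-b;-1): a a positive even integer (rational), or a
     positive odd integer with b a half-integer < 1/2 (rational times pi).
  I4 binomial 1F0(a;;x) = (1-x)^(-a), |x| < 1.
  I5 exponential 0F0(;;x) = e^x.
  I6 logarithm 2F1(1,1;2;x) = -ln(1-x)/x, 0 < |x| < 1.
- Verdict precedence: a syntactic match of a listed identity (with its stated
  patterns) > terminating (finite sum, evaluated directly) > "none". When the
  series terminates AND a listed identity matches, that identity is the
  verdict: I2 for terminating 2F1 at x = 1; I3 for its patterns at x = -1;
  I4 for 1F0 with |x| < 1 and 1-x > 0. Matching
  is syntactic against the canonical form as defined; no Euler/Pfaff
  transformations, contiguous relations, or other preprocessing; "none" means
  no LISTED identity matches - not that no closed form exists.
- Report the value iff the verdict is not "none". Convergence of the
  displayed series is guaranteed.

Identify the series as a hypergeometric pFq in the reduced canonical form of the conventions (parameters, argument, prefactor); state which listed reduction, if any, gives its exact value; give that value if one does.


This is 7 * 1F2(-8; -\frac{2}{3}, 2; -\frac{9}{2}) in reduced canonical form. Verdict: terminating (-8 upstairs). 9 nonzero terms in all; added directly. Value: -\frac{4015121257445281}{362597580800}.

First insight: t_0 = 7 here, and the denominator's factorial ratio (C = 7, x = -9/2) is a lower Pochhammer.
Ratio: r(k) = -\frac{9}{2} * (k-8) / [(k-\frac{2}{3}) (k+2) (k+1)] - rational; roots negated = parameters, x = -\frac{9}{2}, C = 7.


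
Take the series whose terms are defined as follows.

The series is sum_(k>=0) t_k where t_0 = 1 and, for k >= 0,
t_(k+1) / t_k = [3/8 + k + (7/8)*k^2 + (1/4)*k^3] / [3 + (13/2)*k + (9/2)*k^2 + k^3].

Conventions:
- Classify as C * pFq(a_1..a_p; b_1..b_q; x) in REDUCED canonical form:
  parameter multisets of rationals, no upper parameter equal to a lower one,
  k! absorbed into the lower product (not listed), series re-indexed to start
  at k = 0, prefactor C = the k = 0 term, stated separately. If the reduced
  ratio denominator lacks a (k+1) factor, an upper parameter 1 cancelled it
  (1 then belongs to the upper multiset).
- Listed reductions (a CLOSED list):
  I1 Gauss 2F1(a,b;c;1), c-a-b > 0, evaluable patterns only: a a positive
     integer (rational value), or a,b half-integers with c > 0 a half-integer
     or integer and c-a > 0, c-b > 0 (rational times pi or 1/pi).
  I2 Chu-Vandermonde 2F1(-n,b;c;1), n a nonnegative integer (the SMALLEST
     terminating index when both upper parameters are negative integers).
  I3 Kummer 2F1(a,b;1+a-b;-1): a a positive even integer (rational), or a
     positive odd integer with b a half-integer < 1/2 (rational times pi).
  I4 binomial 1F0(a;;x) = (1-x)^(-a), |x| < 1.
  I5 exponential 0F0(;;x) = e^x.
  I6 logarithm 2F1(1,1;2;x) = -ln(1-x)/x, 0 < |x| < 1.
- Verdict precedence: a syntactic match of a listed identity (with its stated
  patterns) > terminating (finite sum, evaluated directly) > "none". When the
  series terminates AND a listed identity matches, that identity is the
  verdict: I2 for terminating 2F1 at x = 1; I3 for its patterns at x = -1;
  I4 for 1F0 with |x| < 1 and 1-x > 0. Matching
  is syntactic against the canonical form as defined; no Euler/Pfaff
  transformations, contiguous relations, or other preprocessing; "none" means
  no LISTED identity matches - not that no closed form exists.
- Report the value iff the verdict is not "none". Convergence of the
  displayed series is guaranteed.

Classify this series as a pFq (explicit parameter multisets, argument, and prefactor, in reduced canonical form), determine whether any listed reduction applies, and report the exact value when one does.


The series (x = 1/4) is 2F1: upper {1, 1}, lower {2}, prefactor 1. Verdict: the I6 logarithm reduction matches (the logarithm: parameters (1,1;2), x = 1/4). Sum: (-4) * ln(3/4).

Structural cue: x = (1/4) and the expanded ratio factors over Q; prefactor 1, roots give parameters.
Step ratio: r(k) = (1/4) * (k+1) (k+1) / [(k+2) (k+1)] ; factor over Q: parameters, x = (1/4), and C = 1.


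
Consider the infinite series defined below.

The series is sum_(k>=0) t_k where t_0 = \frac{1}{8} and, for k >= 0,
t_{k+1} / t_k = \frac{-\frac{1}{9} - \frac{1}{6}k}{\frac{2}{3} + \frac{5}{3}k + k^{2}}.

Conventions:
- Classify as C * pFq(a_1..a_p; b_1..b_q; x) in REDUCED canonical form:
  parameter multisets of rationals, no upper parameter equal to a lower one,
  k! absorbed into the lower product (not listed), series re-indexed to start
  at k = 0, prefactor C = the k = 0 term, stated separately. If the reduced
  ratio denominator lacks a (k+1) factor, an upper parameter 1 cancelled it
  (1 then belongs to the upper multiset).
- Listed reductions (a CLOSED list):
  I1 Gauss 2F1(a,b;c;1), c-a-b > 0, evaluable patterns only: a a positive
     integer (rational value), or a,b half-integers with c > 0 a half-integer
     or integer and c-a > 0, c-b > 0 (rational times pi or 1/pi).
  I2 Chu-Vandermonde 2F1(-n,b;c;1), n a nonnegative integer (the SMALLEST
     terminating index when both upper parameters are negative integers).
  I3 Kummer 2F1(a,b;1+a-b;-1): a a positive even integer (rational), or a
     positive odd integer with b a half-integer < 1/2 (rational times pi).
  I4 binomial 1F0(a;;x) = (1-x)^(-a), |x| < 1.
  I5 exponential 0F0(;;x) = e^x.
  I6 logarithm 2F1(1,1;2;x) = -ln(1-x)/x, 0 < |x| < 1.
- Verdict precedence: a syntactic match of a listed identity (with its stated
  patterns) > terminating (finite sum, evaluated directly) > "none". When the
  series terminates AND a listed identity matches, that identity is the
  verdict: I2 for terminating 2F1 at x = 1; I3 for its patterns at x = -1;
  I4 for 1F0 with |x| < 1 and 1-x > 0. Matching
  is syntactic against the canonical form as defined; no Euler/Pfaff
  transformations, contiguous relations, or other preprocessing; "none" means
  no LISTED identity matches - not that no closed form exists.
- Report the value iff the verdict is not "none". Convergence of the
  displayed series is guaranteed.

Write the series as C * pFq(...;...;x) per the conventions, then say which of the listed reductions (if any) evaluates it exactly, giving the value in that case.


x = -\frac{1}{6} here; the reduced form reads 0F0, upper {-}, lower {-}, C = \frac{1}{8}. Verdict: the I5 exponential reduction applies (the 0F0 exponential series at x = -\frac{1}{6}). Its exact value is \frac{1}{8} \cdot e^{-\frac{1}{6}}.

Structural cue: x = -\frac{1}{6} and cancel k + 2/3 from the displayed ratio first; then C = 1/8, x = -1/6.
Step ratio: r(k) = -\frac{1}{6} * 1 / [(k+1)] - rational in k, leading ratio -\frac{1}{6}; with t_0 = \frac{1}{8}, classification follows.
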